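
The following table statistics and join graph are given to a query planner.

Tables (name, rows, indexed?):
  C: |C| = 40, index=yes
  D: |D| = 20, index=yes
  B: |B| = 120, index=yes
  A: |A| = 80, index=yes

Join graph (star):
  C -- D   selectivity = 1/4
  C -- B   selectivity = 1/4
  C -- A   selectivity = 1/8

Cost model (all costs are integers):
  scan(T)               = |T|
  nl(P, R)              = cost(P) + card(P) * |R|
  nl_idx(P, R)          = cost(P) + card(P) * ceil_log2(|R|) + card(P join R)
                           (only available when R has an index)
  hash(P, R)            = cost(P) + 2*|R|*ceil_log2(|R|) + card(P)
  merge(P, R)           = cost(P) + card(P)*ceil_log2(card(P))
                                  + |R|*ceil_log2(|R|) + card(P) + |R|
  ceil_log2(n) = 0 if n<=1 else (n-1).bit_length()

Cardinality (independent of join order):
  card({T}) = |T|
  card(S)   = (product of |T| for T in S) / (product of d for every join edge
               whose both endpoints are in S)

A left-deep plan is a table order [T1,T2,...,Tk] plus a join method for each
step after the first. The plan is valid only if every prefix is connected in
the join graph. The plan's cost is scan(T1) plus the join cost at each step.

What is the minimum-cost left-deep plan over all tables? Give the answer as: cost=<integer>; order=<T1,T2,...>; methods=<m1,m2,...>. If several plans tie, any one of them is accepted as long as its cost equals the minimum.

cost=4920; order=A,C,D,B; methods=hash,hash,hash

Selinger DP (subsets sized 1..n):
  {C}: scan cost=40, card=40
  {D}: scan cost=20, card=20
  {B}: scan cost=120, card=120
  {A}: scan cost=80, card=80
  {CD}: card=200; try (D,hash)→280, (C,nl_idx)→340, (C,merge)→420, (D,merge)→440, (D,nl_idx)→440, (C,hash)→520 …(+2); best=280 via (D,hash)
  {BC}: card=1200; try (C,hash)→720, (B,merge)→1280, (C,merge)→1360, (B,nl_idx)→1520, (B,hash)→1760, (C,nl_idx)→2040 …(+2); best=720 via (C,hash)
  {AC}: card=400; try (C,hash)→640, (A,nl_idx)→720, (C,nl_idx)→960, (A,merge)→960, (C,merge)→1000, (A,hash)→1200 …(+2); best=640 via (C,hash)
  {BCD}: card=6000; try (D,hash)→2120, (B,hash)→2160, (B,merge)→3040, (B,nl_idx)→7680, (D,nl_idx)→12720, (D,merge)→15240 …(+2); best=2120 via (D,hash)
  {ACD}: card=2000; try (D,hash)→1240, (A,hash)→1600, (A,merge)→2720, (A,nl_idx)→3680, (D,nl_idx)→4640, (D,merge)→4760 …(+2); best=1240 via (D,hash)
  {ABC}: card=12000; try (B,hash)→2720, (A,hash)→3040, (B,merge)→5600, (B,nl_idx)→15440, (A,merge)→15760, (A,nl_idx)→21120 …(+2); best=2720 via (B,hash)
  {ABCD}: card=60000; try (B,hash)→4920, (A,hash)→9240, (D,hash)→14920, (B,merge)→26200, (B,nl_idx)→75240, (A,merge)→86760 …(+6); best=4920 via (B,hash)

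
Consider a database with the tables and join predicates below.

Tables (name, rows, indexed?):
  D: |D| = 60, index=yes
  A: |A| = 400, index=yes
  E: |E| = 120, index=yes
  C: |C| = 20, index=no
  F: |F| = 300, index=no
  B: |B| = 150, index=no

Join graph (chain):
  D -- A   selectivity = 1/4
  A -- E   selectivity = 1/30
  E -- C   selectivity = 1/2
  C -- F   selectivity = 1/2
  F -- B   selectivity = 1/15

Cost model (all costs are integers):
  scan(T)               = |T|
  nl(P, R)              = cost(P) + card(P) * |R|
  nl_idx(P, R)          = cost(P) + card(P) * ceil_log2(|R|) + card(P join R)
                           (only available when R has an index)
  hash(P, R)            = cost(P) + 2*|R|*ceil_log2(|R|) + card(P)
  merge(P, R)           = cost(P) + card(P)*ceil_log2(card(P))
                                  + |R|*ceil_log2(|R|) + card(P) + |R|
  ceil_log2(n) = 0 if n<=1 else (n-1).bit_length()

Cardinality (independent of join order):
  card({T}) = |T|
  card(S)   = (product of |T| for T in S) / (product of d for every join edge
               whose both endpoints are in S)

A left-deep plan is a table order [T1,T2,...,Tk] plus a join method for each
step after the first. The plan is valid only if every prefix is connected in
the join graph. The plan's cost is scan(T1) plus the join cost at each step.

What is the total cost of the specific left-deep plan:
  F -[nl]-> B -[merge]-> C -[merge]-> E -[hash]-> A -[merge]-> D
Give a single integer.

step 1: scan F: cost=300, card=300
step 2: join B via nl
    card(P join B) = 300*150/(15) = 3000
    cost = 300 + 300*150 = 45300
step 3: join C via merge
    card(P join C) = 3000*20/(2) = 30000
    cost = 45300 + 3000*12 + 20*5 + 3000 + 20 = 84420
step 4: join E via merge
    card(P join E) = 30000*120/(2) = 1800000
    cost = 84420 + 30000*15 + 120*7 + 30000 + 120 = 565380
step 5: join A via hash
    card(P join A) = 1800000*400/(30) = 24000000
    cost = 565380 + 2*400*9 + 1800000 = 2372580
step 6: join D via merge
    card(P join D) = 24000000*60/(4) = 360000000
    cost = 2372580 + 24000000*25 + 60*6 + 24000000 + 60 = 626373000

626373000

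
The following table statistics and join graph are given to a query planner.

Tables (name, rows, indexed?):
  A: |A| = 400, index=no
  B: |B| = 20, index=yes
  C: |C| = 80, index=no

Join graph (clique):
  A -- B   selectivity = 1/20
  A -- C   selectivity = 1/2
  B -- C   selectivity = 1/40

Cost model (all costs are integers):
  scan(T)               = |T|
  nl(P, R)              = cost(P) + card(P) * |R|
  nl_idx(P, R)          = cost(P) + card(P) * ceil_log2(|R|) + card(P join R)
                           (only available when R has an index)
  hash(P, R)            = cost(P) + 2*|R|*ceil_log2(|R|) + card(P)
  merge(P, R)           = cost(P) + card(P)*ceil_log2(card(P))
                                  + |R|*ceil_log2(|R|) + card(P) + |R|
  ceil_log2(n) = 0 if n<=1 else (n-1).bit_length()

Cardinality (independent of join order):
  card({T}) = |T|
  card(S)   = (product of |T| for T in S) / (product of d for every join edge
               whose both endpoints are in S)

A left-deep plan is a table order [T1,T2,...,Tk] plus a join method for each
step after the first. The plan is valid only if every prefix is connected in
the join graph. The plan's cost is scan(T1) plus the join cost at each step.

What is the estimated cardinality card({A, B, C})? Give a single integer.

Tables in S: A(400), B(20), C(80)
Edges inside S: A-B(d=20), A-C(d=2), B-C(d=40)
numerator = 400 * 20 * 80 = 640000
denominator = 20 * 2 * 40 = 1600
card(S) = 640000 / 1600 = 400

400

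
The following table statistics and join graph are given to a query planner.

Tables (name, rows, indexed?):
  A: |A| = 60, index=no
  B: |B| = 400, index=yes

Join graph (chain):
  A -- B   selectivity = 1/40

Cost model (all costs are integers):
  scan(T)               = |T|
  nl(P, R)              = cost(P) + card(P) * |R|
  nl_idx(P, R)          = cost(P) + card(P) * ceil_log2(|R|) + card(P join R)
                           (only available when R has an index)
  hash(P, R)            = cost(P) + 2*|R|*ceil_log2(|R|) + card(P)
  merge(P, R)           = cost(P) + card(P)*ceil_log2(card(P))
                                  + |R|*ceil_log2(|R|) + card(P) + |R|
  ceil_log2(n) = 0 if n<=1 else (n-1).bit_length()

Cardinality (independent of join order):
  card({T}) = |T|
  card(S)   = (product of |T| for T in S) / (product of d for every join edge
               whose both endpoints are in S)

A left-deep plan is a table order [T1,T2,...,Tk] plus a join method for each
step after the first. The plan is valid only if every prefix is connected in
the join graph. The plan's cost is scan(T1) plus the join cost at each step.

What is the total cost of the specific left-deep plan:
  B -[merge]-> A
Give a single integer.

step 1: scan B: cost=400, card=400
step 2: join A via merge
    card(P join A) = 400*60/(40) = 600
    cost = 400 + 400*9 + 60*6 + 400 + 60 = 4820

4820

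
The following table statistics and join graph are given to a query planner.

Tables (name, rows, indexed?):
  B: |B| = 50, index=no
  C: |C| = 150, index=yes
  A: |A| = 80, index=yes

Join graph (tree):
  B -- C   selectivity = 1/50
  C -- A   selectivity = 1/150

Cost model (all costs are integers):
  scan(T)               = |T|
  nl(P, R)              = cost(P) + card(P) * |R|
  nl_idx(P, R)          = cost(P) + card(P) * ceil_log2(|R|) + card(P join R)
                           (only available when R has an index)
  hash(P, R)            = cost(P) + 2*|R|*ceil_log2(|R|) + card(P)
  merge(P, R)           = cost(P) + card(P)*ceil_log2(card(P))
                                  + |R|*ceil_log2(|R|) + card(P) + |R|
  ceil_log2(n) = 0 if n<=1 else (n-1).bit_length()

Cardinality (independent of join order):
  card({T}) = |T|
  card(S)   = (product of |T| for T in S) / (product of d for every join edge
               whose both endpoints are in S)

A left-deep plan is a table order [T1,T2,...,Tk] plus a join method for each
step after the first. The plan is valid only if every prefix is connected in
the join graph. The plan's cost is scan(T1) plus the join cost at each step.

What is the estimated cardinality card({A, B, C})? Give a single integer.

Tables in S: A(80), B(50), C(150)
Edges inside S: B-C(d=50), C-A(d=150)
numerator = 80 * 50 * 150 = 600000
denominator = 50 * 150 = 7500
card(S) = 600000 / 7500 = 80

80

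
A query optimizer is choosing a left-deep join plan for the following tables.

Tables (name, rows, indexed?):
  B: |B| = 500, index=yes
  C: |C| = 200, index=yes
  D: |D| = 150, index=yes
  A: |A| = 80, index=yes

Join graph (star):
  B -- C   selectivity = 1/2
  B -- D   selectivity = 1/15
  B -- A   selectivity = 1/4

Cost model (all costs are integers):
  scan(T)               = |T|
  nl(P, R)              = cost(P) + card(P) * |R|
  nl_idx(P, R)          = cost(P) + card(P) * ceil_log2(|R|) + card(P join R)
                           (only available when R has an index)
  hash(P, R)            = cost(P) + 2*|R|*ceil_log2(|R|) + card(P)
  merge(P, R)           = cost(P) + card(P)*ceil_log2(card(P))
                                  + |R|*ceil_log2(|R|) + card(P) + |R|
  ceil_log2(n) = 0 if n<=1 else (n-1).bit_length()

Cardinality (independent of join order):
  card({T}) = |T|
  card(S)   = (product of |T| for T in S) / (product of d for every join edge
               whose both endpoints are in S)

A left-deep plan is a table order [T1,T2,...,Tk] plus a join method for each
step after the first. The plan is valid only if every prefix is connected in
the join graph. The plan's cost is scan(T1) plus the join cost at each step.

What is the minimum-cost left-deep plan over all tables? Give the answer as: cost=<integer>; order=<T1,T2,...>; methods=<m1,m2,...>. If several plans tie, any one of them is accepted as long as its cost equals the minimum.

cost=112720; order=B,D,A,C; methods=hash,hash,hash

Selinger DP (subsets sized 1..n):
  {B}: scan cost=500, card=500
  {C}: scan cost=200, card=200
  {D}: scan cost=150, card=150
  {A}: scan cost=80, card=80
  {BC}: card=50000; try (C,hash)→4200, (B,merge)→7000, (C,merge)→7300, (B,hash)→9400, (B,nl_idx)→52000, (C,nl_idx)→54500 …(+2); best=4200 via (C,hash)
  {BD}: card=5000; try (D,hash)→3400, (B,merge)→6500, (B,nl_idx)→6500, (D,merge)→6850, (B,hash)→9300, (D,nl_idx)→9500 …(+2); best=3400 via (D,hash)
  {AB}: card=10000; try (A,hash)→2120, (B,merge)→5720, (A,merge)→6140, (B,hash)→9160, (B,nl_idx)→10800, (A,nl_idx)→14000 …(+2); best=2120 via (A,hash)
  {BCD}: card=500000; try (C,hash)→11600, (D,hash)→56600, (C,merge)→75200, (C,nl_idx)→543400, (D,merge)→855550, (D,nl_idx)→904200 …(+2); best=11600 via (C,hash)
  {ABC}: card=1000000; try (C,hash)→15320, (A,hash)→55320, (C,merge)→153920, (A,merge)→854840, (C,nl_idx)→1082120, (A,nl_idx)→1354200 …(+2); best=15320 via (C,hash)
  {ABD}: card=100000; try (A,hash)→9520, (D,hash)→14520, (A,merge)→74040, (A,nl_idx)→138400, (D,merge)→153470, (D,nl_idx)→182120 …(+2); best=9520 via (A,hash)
  {ABCD}: card=10000000; try (C,hash)→112720, (A,hash)→512720, (D,hash)→1017720, (C,merge)→1811320, (A,merge)→10012240, (C,nl_idx)→10809520 …(+6); best=112720 via (C,hash)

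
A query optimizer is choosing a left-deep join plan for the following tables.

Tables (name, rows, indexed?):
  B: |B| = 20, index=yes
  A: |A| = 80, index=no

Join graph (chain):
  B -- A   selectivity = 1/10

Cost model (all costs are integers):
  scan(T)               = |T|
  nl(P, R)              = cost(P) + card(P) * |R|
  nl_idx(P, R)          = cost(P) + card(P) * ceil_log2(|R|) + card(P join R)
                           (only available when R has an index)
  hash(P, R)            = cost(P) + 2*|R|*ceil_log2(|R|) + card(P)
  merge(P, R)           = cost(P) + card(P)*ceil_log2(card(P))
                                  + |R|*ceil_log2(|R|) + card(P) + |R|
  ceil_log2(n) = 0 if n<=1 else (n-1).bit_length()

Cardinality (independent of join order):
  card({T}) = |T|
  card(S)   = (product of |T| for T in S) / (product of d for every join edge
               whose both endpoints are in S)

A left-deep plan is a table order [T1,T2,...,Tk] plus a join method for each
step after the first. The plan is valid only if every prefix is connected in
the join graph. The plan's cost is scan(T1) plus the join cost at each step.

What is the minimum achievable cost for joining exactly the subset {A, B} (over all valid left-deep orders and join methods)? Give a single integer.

360

Selinger DP over subsets of {A,B}:
  {B}: scan cost=20, card=20
  {A}: scan cost=80, card=80
  {AB}: card=160; try (B,hash)→360, (B,nl_idx)→640, (A,merge)→780, (B,merge)→840, (A,hash)→1160, (A,nl)→1620 …(+1); best=360 via (B,hash)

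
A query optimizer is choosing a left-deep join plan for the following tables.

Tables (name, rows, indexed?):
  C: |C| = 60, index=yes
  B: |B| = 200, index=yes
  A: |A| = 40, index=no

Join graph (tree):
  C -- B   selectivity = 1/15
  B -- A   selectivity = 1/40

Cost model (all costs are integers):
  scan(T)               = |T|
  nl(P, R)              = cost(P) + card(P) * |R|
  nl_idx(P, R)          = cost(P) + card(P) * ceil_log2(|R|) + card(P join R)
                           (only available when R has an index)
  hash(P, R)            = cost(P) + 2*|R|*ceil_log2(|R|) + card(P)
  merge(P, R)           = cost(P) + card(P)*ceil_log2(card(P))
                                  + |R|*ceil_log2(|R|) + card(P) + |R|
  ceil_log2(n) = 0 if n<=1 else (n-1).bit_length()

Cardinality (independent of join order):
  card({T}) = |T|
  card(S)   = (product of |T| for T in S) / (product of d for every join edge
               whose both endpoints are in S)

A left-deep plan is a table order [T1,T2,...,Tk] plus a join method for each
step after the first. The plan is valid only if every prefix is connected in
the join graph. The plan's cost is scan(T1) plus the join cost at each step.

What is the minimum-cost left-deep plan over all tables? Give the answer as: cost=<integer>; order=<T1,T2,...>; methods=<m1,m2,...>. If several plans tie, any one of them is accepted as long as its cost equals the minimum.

cost=1480; order=A,B,C; methods=nl_idx,hash

Selinger DP (subsets sized 1..n):
  {C}: scan cost=60, card=60
  {B}: scan cost=200, card=200
  {A}: scan cost=40, card=40
  {BC}: card=800; try (C,hash)→1120, (B,nl_idx)→1340, (C,nl_idx)→2200, (B,merge)→2280, (C,merge)→2420, (B,hash)→3320 …(+2); best=1120 via (C,hash)
  {AB}: card=200; try (B,nl_idx)→560, (A,hash)→880, (B,merge)→2120, (A,merge)→2280, (B,hash)→3280, (B,nl)→8040 …(+1); best=560 via (B,nl_idx)
  {ABC}: card=800; try (C,hash)→1480, (A,hash)→2400, (C,nl_idx)→2560, (C,merge)→2780, (A,merge)→10200, (C,nl)→12560 …(+1); best=1480 via (C,hash)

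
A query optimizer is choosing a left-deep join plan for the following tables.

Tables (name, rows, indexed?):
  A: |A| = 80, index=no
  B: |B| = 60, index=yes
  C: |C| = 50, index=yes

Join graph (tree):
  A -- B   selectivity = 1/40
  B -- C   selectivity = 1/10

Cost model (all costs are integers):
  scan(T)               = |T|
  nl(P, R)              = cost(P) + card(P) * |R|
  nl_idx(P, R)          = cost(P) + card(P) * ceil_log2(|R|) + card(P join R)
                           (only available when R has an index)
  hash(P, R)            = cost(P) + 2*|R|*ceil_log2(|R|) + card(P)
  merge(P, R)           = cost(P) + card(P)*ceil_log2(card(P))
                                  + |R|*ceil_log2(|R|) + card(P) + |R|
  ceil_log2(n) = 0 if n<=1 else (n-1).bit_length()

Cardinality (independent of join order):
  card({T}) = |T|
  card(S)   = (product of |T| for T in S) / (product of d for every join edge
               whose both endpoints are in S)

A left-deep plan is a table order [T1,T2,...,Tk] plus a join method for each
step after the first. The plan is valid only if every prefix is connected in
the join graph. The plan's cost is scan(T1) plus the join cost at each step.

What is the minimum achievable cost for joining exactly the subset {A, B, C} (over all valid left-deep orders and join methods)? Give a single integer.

Selinger DP over subsets of {A,B,C}:
  {A}: scan cost=80, card=80
  {B}: scan cost=60, card=60
  {C}: scan cost=50, card=50
  {AB}: card=120; try (B,nl_idx)→680, (B,hash)→880, (A,merge)→1120, (B,merge)→1140, (A,hash)→1240, (A,nl)→4860 …(+1); best=680 via (B,nl_idx)
  {BC}: card=300; try (B,nl_idx)→650, (C,hash)→720, (C,nl_idx)→720, (B,hash)→820, (B,merge)→820, (C,merge)→830 …(+2); best=650 via (B,nl_idx)
  {ABC}: card=600; try (C,hash)→1400, (C,merge)→1990, (C,nl_idx)→2000, (A,hash)→2070, (A,merge)→4290, (C,nl)→6680 …(+1); best=1400 via (C,hash)

1400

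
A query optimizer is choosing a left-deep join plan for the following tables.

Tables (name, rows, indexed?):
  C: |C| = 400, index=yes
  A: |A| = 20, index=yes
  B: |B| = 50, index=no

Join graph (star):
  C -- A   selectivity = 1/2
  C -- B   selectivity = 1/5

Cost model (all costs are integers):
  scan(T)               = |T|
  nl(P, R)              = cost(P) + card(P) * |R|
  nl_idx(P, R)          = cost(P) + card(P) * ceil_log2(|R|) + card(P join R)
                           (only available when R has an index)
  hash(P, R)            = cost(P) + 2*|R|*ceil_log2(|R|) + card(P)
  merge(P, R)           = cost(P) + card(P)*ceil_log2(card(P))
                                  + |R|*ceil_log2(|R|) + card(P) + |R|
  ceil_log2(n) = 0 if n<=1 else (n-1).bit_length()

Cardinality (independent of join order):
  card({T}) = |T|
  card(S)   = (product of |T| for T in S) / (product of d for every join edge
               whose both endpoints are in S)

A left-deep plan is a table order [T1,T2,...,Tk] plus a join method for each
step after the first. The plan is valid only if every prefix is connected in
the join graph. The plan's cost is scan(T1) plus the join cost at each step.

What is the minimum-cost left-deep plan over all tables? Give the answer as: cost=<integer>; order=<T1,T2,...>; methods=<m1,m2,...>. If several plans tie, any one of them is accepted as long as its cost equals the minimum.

Selinger DP (subsets sized 1..n):
  {C}: scan cost=400, card=400
  {A}: scan cost=20, card=20
  {B}: scan cost=50, card=50
  {AC}: card=4000; try (A,hash)→1000, (C,merge)→4140, (C,nl_idx)→4200, (A,merge)→4520, (A,nl_idx)→6400, (C,hash)→7240 …(+2); best=1000 via (A,hash)
  {BC}: card=4000; try (B,hash)→1400, (C,merge)→4400, (C,nl_idx)→4500, (B,merge)→4750, (C,hash)→7300, (C,nl)→20050 …(+1); best=1400 via (B,hash)
  {ABC}: card=40000; try (B,hash)→5600, (A,hash)→5600, (B,merge)→53350, (A,merge)→53520, (A,nl_idx)→61400, (A,nl)→81400 …(+1); best=5600 via (B,hash)

cost=5600; order=C,A,B; methods=hash,hash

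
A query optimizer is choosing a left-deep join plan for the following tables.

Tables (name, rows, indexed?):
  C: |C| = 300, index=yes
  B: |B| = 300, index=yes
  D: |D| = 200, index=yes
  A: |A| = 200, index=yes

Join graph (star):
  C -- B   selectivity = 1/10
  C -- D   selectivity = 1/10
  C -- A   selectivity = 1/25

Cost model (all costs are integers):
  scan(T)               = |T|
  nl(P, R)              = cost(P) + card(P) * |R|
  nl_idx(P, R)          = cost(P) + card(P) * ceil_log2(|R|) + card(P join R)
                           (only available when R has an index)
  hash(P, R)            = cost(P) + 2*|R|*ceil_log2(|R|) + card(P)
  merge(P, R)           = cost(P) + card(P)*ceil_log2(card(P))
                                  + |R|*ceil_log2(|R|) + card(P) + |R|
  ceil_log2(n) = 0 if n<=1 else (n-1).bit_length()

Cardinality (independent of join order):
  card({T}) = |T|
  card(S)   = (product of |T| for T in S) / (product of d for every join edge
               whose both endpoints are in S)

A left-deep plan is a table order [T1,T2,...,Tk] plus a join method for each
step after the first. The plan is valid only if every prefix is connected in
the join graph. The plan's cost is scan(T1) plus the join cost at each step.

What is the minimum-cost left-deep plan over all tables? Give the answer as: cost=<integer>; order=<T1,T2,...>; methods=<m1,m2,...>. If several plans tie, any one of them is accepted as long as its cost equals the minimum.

Selinger DP (subsets sized 1..n):
  {C}: scan cost=300, card=300
  {B}: scan cost=300, card=300
  {D}: scan cost=200, card=200
  {A}: scan cost=200, card=200
  {BC}: card=9000; try (C,hash)→6000, (B,hash)→6000, (C,merge)→6300, (B,merge)→6300, (C,nl_idx)→12000, (B,nl_idx)→12000 …(+2); best=6000 via (C,hash)
  {CD}: card=6000; try (D,hash)→3800, (C,merge)→5000, (D,merge)→5100, (C,hash)→5800, (C,nl_idx)→8000, (D,nl_idx)→8700 …(+2); best=3800 via (D,hash)
  {AC}: card=2400; try (A,hash)→3800, (C,nl_idx)→4400, (C,merge)→5000, (A,merge)→5100, (A,nl_idx)→5100, (C,hash)→5800 …(+2); best=3800 via (A,hash)
  {BCD}: card=180000; try (B,hash)→15200, (D,hash)→18200, (B,merge)→90800, (D,merge)→142800, (B,nl_idx)→237800, (D,nl_idx)→258000 …(+2); best=15200 via (B,hash)
  {ABC}: card=72000; try (B,hash)→11600, (A,hash)→18200, (B,merge)→38000, (B,nl_idx)→97400, (A,merge)→142800, (A,nl_idx)→150000 …(+2); best=11600 via (B,hash)
  {ACD}: card=48000; try (D,hash)→9400, (A,hash)→13000, (D,merge)→36800, (D,nl_idx)→71000, (A,merge)→89600, (A,nl_idx)→99800 …(+2); best=9400 via (D,hash)
  {ABCD}: card=1440000; try (B,hash)→62800, (D,hash)→86800, (A,hash)→198400, (B,merge)→828400, (D,merge)→1309400, (B,nl_idx)→1881400 …(+6); best=62800 via (B,hash)

cost=62800; order=C,A,D,B; methods=hash,hash,hash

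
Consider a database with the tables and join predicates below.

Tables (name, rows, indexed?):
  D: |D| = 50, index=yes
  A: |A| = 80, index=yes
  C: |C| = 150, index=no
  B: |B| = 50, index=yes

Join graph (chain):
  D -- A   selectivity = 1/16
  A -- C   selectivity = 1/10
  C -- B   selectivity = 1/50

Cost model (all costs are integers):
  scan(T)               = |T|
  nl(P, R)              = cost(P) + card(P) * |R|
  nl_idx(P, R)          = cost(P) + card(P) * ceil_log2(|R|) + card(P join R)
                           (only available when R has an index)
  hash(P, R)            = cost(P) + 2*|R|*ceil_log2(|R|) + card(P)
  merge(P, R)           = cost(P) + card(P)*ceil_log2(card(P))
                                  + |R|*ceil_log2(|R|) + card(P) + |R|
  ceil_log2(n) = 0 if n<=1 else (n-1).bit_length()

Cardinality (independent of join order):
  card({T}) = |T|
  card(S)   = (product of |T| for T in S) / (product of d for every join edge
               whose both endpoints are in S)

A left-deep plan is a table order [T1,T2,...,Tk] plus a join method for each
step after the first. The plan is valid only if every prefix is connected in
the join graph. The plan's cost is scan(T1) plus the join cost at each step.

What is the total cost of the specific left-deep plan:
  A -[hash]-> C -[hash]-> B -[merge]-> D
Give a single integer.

step 1: scan A: cost=80, card=80
step 2: join C via hash
    card(P join C) = 80*150/(10) = 1200
    cost = 80 + 2*150*8 + 80 = 2560
step 3: join B via hash
    card(P join B) = 1200*50/(50) = 1200
    cost = 2560 + 2*50*6 + 1200 = 4360
step 4: join D via merge
    card(P join D) = 1200*50/(16) = 3750
    cost = 4360 + 1200*11 + 50*6 + 1200 + 50 = 19110

19110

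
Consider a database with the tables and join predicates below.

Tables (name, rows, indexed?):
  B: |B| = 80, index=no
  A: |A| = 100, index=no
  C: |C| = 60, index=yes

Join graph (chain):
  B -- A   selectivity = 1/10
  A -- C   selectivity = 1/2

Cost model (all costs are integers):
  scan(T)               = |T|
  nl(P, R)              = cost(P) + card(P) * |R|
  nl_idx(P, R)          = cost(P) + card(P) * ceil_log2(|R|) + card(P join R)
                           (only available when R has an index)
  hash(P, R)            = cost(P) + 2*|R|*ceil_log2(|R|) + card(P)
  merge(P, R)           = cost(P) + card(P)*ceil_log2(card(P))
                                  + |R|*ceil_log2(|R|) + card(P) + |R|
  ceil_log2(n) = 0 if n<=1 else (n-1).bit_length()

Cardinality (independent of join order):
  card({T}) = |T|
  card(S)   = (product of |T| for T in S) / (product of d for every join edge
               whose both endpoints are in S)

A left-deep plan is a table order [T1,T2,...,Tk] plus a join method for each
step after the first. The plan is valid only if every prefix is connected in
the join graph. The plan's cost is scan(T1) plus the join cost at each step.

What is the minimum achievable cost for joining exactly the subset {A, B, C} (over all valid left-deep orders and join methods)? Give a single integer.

2840

Selinger DP over subsets of {A,B,C}:
  {B}: scan cost=80, card=80
  {A}: scan cost=100, card=100
  {C}: scan cost=60, card=60
  {AB}: card=800; try (B,hash)→1320, (A,merge)→1520, (B,merge)→1540, (A,hash)→1560, (A,nl)→8080, (B,nl)→8100; best=1320 via (B,hash)
  {AC}: card=3000; try (C,hash)→920, (A,merge)→1280, (C,merge)→1320, (A,hash)→1520, (C,nl_idx)→3700, (A,nl)→6060 …(+1); best=920 via (C,hash)
  {ABC}: card=24000; try (C,hash)→2840, (B,hash)→5040, (C,merge)→10540, (C,nl_idx)→30120, (B,merge)→40560, (C,nl)→49320 …(+1); best=2840 via (C,hash)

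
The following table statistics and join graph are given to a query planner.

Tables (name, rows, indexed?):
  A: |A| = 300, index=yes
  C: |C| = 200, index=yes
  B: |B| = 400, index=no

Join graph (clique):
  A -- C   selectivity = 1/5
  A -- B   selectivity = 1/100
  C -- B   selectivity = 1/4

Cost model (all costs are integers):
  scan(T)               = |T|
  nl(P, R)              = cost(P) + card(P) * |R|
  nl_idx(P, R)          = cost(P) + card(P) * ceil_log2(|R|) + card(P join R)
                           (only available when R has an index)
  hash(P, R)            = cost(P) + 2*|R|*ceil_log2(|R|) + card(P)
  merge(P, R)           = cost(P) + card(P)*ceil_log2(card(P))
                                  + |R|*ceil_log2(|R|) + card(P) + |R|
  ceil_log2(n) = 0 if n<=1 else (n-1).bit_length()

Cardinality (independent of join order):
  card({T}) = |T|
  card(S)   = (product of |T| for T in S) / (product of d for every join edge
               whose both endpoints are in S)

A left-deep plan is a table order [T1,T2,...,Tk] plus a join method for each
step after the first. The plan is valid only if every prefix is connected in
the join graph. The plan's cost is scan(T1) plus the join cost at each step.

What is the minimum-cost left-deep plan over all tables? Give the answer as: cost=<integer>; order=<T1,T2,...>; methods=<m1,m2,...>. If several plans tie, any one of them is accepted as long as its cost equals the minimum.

Selinger DP (subsets sized 1..n):
  {A}: scan cost=300, card=300
  {C}: scan cost=200, card=200
  {B}: scan cost=400, card=400
  {AC}: card=12000; try (C,hash)→3800, (A,merge)→5000, (C,merge)→5100, (A,hash)→5800, (A,nl_idx)→14000, (C,nl_idx)→14700 …(+2); best=3800 via (C,hash)
  {AB}: card=1200; try (A,nl_idx)→5200, (A,hash)→6200, (B,merge)→7300, (A,merge)→7400, (B,hash)→7800, (B,nl)→120300 …(+1); best=5200 via (A,nl_idx)
  {BC}: card=20000; try (C,hash)→4000, (B,merge)→6000, (C,merge)→6200, (B,hash)→7600, (C,nl_idx)→23600, (B,nl)→80200 …(+1); best=4000 via (C,hash)
  {ABC}: card=12000; try (C,hash)→9600, (C,merge)→21400, (B,hash)→23000, (C,nl_idx)→26800, (A,hash)→29400, (B,merge)→187800 …(+5); best=9600 via (C,hash)

cost=9600; order=B,A,C; methods=nl_idx,hash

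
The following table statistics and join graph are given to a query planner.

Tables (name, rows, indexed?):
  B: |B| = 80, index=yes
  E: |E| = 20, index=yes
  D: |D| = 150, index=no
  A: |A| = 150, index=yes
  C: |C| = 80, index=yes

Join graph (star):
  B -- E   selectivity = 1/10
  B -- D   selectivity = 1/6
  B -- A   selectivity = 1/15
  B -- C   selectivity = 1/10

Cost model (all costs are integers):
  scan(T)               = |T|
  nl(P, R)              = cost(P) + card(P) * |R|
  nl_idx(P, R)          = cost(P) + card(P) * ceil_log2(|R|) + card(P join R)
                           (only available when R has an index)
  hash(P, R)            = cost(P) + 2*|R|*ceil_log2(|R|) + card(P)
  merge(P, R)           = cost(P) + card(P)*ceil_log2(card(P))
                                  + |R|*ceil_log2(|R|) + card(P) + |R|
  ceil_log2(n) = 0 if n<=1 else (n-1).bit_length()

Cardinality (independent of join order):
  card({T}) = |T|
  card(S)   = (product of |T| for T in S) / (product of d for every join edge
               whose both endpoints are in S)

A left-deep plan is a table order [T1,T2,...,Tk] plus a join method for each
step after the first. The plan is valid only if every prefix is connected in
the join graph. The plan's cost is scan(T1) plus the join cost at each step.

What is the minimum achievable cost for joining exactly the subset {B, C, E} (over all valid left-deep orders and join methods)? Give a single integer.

1600

Selinger DP over subsets of {B,C,E}:
  {B}: scan cost=80, card=80
  {E}: scan cost=20, card=20
  {C}: scan cost=80, card=80
  {BE}: card=160; try (B,nl_idx)→320, (E,hash)→360, (E,nl_idx)→640, (B,merge)→780, (E,merge)→840, (B,hash)→1160 …(+2); best=320 via (B,nl_idx)
  {BC}: card=640; try (C,hash)→1280, (C,nl_idx)→1280, (B,hash)→1280, (B,nl_idx)→1280, (C,merge)→1360, (B,merge)→1360 …(+2); best=1280 via (C,hash)
  {BCE}: card=1280; try (C,hash)→1600, (E,hash)→2120, (C,merge)→2400, (C,nl_idx)→2720, (E,nl_idx)→5760, (E,merge)→8440 …(+2); best=1600 via (C,hash)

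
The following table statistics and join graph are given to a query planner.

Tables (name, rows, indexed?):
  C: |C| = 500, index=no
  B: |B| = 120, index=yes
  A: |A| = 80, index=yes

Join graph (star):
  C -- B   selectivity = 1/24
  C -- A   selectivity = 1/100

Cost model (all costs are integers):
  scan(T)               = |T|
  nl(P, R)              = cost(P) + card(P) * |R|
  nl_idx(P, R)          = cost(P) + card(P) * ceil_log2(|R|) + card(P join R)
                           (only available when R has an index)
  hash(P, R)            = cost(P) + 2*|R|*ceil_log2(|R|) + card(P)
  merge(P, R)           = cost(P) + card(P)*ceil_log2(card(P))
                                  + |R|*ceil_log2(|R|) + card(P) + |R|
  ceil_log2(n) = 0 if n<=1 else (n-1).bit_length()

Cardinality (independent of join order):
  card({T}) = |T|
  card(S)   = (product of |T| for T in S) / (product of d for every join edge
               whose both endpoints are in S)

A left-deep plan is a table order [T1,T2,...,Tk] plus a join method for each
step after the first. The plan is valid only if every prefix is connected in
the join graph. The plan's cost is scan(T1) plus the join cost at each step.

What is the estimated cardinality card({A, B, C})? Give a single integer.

Tables in S: A(80), B(120), C(500)
Edges inside S: C-B(d=24), C-A(d=100)
numerator = 80 * 120 * 500 = 4800000
denominator = 24 * 100 = 2400
card(S) = 4800000 / 2400 = 2000

2000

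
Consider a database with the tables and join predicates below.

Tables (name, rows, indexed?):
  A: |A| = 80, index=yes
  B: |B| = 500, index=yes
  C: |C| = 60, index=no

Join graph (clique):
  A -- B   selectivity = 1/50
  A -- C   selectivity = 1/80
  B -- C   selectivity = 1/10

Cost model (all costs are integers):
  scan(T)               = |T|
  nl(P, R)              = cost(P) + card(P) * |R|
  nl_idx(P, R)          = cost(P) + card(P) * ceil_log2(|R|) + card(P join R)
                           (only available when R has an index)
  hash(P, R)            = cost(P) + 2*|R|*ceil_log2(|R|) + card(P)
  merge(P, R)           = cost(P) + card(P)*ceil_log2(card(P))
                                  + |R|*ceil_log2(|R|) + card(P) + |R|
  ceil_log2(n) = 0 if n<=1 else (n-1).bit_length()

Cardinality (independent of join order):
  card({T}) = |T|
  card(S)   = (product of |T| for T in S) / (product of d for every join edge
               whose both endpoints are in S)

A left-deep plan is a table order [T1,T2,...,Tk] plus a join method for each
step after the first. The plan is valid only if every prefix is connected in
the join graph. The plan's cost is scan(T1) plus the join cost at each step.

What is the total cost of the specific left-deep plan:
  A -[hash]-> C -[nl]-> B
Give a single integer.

step 1: scan A: cost=80, card=80
step 2: join C via hash
    card(P join C) = 80*60/(80) = 60
    cost = 80 + 2*60*6 + 80 = 880
step 3: join B via nl
    card(P join B) = 60*500/(50*10) = 60
    cost = 880 + 60*500 = 30880

30880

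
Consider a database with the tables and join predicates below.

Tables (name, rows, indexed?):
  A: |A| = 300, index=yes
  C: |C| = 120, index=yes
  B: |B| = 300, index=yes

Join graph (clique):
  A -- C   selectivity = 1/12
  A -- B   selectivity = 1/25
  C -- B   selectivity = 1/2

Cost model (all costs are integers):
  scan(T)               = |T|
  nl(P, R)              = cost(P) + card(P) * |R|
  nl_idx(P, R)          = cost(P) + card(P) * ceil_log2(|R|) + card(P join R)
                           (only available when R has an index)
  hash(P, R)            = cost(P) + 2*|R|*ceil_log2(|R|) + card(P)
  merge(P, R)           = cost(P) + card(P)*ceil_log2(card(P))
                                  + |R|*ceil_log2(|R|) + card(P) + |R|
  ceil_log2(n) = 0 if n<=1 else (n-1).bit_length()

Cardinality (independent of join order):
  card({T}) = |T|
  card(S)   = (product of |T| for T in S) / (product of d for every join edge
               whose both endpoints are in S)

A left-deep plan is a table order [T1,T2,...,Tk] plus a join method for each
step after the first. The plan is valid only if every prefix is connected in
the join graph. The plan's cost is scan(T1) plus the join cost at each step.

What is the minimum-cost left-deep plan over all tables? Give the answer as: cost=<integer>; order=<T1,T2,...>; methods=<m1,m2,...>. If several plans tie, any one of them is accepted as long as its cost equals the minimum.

cost=10680; order=A,C,B; methods=hash,hash

Selinger DP (subsets sized 1..n):
  {A}: scan cost=300, card=300
  {C}: scan cost=120, card=120
  {B}: scan cost=300, card=300
  {AC}: card=3000; try (C,hash)→2280, (A,merge)→4080, (A,nl_idx)→4200, (C,merge)→4260, (C,nl_idx)→5400, (A,hash)→5640 …(+2); best=2280 via (C,hash)
  {AB}: card=3600; try (B,hash)→6000, (A,hash)→6000, (B,merge)→6300, (A,merge)→6300, (B,nl_idx)→6600, (A,nl_idx)→6600 …(+2); best=6000 via (B,hash)
  {BC}: card=18000; try (C,hash)→2280, (B,merge)→4080, (C,merge)→4260, (B,hash)→5640, (B,nl_idx)→19200, (C,nl_idx)→20400 …(+2); best=2280 via (C,hash)
  {ABC}: card=18000; try (B,hash)→10680, (C,hash)→11280, (A,hash)→25680, (B,merge)→44280, (B,nl_idx)→47280, (C,nl_idx)→49200 …(+6); best=10680 via (B,hash)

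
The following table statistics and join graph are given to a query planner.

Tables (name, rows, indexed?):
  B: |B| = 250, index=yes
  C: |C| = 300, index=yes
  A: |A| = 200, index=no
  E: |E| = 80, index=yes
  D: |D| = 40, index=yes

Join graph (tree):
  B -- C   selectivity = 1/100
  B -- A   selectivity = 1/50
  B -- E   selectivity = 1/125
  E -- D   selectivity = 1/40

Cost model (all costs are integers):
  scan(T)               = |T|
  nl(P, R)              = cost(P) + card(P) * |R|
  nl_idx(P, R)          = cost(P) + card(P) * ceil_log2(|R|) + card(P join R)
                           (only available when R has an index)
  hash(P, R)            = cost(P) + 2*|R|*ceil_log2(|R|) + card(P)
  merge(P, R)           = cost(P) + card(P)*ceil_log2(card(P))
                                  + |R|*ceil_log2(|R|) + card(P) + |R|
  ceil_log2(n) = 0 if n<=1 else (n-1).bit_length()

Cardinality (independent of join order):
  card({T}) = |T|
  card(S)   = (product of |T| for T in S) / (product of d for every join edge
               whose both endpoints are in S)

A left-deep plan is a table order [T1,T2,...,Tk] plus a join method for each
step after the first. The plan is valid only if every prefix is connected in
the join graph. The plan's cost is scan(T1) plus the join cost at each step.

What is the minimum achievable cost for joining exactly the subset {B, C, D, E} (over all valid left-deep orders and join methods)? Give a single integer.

3120

Selinger DP over subsets of {B,C,D,E}:
  {B}: scan cost=250, card=250
  {C}: scan cost=300, card=300
  {E}: scan cost=80, card=80
  {D}: scan cost=40, card=40
  {BC}: card=750; try (C,nl_idx)→3250, (B,nl_idx)→3450, (B,hash)→4600, (C,merge)→5500, (B,merge)→5550, (C,hash)→5900 …(+2); best=3250 via (C,nl_idx)
  {BE}: card=160; try (B,nl_idx)→880, (E,hash)→1620, (E,nl_idx)→2160, (B,merge)→2970, (E,merge)→3140, (B,hash)→4160 …(+2); best=880 via (B,nl_idx)
  {DE}: card=80; try (E,nl_idx)→400, (D,hash)→640, (D,nl_idx)→640, (E,merge)→960, (D,merge)→1000, (E,hash)→1200 …(+2); best=400 via (E,nl_idx)
  {BCE}: card=480; try (C,nl_idx)→2800, (E,hash)→5120, (C,merge)→5320, (C,hash)→6440, (E,nl_idx)→8980, (E,merge)→12140 …(+2); best=2800 via (C,nl_idx)
  {BDE}: card=160; try (B,nl_idx)→1200, (D,hash)→1520, (D,nl_idx)→2000, (D,merge)→2600, (B,merge)→3290, (B,hash)→4480 …(+2); best=1200 via (B,nl_idx)
  {BCDE}: card=480; try (C,nl_idx)→3120, (D,hash)→3760, (C,merge)→5640, (D,nl_idx)→6160, (C,hash)→6760, (D,merge)→7880 …(+2); best=3120 via (C,nl_idx)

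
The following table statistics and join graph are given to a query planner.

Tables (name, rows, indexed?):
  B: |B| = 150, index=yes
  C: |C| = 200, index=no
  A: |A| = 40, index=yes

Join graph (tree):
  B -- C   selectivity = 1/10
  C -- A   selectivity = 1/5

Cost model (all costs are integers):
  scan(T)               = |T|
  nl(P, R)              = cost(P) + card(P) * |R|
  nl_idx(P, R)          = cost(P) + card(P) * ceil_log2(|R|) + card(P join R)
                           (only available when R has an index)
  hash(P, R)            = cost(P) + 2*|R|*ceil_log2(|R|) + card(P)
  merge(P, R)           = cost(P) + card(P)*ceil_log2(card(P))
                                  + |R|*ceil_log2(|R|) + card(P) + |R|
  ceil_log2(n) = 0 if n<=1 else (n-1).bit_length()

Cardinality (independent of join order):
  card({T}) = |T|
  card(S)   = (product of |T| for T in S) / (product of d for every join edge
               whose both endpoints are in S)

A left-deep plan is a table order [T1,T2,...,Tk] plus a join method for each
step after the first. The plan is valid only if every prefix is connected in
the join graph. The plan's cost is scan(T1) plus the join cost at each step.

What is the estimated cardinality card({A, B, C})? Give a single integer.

Tables in S: A(40), B(150), C(200)
Edges inside S: B-C(d=10), C-A(d=5)
numerator = 40 * 150 * 200 = 1200000
denominator = 10 * 5 = 50
card(S) = 1200000 / 50 = 24000

24000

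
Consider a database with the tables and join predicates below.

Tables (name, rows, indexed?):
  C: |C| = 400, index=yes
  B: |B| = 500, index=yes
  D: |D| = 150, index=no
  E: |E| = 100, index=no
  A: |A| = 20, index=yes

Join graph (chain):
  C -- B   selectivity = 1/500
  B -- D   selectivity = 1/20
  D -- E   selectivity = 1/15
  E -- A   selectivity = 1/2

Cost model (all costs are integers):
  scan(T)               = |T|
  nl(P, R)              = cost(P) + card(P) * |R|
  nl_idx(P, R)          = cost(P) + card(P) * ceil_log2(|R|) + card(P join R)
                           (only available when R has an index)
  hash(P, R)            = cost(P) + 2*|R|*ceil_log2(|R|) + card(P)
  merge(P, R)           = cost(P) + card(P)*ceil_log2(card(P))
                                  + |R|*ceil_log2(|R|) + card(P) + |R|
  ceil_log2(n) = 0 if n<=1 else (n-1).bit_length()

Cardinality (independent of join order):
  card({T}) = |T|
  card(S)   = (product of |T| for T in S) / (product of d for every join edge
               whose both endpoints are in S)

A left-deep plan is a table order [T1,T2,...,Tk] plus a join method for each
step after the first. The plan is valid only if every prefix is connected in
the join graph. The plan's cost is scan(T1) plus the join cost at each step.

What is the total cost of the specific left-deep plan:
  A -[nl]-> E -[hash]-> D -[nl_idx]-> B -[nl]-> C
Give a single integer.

100345420

step 1: scan A: cost=20, card=20
step 2: join E via nl
    card(P join E) = 20*100/(2) = 1000
    cost = 20 + 20*100 = 2020
step 3: join D via hash
    card(P join D) = 1000*150/(15) = 10000
    cost = 2020 + 2*150*8 + 1000 = 5420
step 4: join B via nl_idx
    card(P join B) = 10000*500/(20) = 250000
    cost = 5420 + 10000*9 + 250000 = 345420
step 5: join C via nl
    card(P join C) = 250000*400/(500) = 200000
    cost = 345420 + 250000*400 = 100345420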